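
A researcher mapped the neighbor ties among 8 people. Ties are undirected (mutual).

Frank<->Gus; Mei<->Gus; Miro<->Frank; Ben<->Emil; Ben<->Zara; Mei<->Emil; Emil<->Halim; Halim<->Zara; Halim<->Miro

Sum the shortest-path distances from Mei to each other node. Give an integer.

14

Distances from Mei: Ben:2, Emil:1, Frank:2, Gus:1, Halim:2, Miro:3, Zara:3.
Sum = 2 + 1 + 2 + 1 + 2 + 3 + 3 = 14.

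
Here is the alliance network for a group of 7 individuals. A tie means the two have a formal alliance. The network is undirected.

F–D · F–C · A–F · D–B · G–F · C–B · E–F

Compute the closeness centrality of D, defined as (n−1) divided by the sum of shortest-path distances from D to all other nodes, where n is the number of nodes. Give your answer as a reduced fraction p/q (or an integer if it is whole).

Distances from D: A:2, B:1, C:2, E:2, F:1, G:2. Sum = 10.
n = 7, so closeness = 6/10 = 3/5.

3/5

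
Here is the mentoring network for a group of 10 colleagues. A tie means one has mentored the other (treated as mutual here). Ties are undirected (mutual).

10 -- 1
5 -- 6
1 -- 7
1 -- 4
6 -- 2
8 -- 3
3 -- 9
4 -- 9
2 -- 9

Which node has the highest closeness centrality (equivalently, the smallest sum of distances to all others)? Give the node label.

Farness (sum of distances to all others) for each node — 1:24, 2:22, 3:24, 4:20, 5:36, 6:28, 7:32, 8:32, 9:18, 10:32.
The smallest farness is 18, for 9, so 9 has the highest closeness.

9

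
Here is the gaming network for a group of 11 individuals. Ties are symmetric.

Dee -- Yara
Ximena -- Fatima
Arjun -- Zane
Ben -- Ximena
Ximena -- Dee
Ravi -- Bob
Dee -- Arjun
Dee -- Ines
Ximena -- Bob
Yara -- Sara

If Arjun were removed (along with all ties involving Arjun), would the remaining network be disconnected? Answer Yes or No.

Removing Arjun leaves {Ben, Bob, Dee, Fatima, Ines, Ravi, Sara, Ximena, and Yara} with no path to {Zane}, so the network splits into 2 components. Arjun is a cut vertex.

Yes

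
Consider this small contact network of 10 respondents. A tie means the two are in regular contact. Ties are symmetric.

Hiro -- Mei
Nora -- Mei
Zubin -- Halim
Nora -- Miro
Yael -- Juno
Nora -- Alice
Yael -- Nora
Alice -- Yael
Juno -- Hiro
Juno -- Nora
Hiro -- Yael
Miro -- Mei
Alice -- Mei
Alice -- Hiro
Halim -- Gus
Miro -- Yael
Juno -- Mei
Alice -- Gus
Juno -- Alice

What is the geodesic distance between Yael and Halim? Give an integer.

One shortest route is Yael – Alice – Gus – Halim, which uses 3 edges, and at distance 2 from Yael we only reach {Gus, Mei}, which does not include Halim. So d(Yael,Halim) = 3.

3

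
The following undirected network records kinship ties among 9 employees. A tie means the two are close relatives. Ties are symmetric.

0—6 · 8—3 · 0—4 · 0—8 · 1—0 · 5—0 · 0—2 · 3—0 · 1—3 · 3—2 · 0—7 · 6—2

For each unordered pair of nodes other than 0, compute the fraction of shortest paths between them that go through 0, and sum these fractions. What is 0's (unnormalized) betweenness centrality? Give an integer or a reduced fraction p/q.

Pairs whose geodesics pass through 0 — 8–5: 1; 8–1: 1/2; 8–4: 1; 8–6: 1; 8–2: 1/2; 8–7: 1; 5–1: 1; 5–4: 1; 5–3: 1; 5–6: 1; 5–2: 1; 5–7: 1; 1–4: 1; 1–6: 1 … (+10 more pairs).
All other pairs contribute 0.
Summing the contributions gives betweenness(0) = 22.

22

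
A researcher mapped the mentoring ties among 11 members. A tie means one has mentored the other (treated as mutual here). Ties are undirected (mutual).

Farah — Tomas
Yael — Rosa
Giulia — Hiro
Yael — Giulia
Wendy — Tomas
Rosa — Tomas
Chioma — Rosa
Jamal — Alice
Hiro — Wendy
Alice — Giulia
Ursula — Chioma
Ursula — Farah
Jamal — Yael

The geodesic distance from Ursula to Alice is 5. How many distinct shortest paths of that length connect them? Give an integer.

The shortest distance is 5. The length-5 paths are: Ursula–Chioma–Rosa–Yael–Jamal–Alice; Ursula–Chioma–Rosa–Yael–Giulia–Alice.
That gives 2 distinct shortest paths.

2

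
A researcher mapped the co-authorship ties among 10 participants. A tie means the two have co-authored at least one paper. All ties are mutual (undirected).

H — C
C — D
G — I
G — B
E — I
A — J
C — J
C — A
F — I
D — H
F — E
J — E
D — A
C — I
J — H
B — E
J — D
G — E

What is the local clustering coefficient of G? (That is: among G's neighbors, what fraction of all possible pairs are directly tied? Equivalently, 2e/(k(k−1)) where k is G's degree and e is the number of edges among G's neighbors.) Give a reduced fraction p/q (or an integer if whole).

G's neighbors: B, E, and I (k = 3).
Possible neighbor pairs: C(3,2) = 3. Edges among them: B–E, E–I → e = 2.
Clustering(G) = 2/3.

2/3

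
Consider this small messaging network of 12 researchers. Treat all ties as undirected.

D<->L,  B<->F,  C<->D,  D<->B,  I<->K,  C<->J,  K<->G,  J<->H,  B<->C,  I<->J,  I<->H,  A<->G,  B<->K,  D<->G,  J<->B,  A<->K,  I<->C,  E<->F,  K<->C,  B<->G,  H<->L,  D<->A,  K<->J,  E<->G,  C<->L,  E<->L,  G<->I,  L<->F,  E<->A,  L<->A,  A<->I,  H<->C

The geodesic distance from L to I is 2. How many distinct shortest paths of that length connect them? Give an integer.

3

The shortest distance is 2. The length-2 paths are: L–C–I; L–H–I; L–A–I.
That gives 3 distinct shortest paths.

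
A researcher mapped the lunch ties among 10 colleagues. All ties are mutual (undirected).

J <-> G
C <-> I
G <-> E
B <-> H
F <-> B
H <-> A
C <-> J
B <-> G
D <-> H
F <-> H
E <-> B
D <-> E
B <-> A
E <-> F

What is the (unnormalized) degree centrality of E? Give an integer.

E is directly tied to B, D, F, and G. That is 4 neighbors, so the degree of E is 4.

4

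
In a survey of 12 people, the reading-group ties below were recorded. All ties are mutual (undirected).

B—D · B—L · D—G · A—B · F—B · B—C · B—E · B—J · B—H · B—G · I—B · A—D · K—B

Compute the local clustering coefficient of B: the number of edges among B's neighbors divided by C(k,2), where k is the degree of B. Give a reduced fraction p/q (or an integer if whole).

B's neighbors: A, C, D, E, F, G, H, I, J, K, and L (k = 11).
Possible neighbor pairs: C(11,2) = 55. Edges among them: A–D, D–G → e = 2.
Clustering(B) = 2/55.

2/55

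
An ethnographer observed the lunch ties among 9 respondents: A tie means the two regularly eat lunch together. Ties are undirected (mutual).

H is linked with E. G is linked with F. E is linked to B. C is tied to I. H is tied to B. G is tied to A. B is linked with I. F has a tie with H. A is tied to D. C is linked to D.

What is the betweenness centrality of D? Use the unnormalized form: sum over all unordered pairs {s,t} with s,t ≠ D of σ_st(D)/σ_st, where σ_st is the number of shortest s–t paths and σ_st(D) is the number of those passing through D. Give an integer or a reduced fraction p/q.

9/2

Pairs whose geodesics pass through D — A–B: 1/2; A–I: 1; A–C: 1; G–I: 1/2; G–C: 1; F–C: 1/2.
All other pairs contribute 0.
Summing the contributions gives betweenness(D) = 9/2.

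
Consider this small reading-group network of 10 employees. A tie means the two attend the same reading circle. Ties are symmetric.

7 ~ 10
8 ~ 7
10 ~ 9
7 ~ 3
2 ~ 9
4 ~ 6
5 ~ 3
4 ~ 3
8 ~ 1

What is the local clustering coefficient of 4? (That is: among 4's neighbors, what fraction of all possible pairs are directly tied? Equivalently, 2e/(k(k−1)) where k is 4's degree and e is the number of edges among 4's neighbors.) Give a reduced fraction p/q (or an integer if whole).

4's neighbors: 3 and 6 (k = 2).
Possible neighbor pairs: C(2,2) = 1. Edges among them: none → e = 0.
Clustering(4) = 0/1.

0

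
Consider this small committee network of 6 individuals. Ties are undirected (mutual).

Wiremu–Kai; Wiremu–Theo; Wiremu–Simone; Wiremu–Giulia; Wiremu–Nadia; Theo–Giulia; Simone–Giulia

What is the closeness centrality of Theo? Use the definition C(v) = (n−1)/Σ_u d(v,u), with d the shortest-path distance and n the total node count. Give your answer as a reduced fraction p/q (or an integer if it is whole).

5/8

Distances from Theo: Giulia:1, Kai:2, Nadia:2, Simone:2, Wiremu:1. Sum = 8.
n = 6, so closeness = 5/8.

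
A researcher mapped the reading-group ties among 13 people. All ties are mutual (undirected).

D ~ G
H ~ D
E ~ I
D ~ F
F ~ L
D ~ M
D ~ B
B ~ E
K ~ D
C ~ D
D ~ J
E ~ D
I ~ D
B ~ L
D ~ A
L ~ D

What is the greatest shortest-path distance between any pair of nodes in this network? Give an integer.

2

Eccentricity of each node (its greatest distance to any other): A:2, B:2, C:2, D:1, E:2, F:2, G:2, H:2, I:2, J:2, K:2, L:2, M:2.
The maximum eccentricity is 2, realized for instance by the pair C–B via C – D – B. So the diameter is 2.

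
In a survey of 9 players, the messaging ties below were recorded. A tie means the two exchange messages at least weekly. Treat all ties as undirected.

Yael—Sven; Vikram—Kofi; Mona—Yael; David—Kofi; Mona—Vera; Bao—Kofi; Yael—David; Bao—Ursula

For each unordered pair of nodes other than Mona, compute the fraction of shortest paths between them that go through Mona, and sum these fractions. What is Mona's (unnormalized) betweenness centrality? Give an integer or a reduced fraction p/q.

7

Pairs whose geodesics pass through Mona — Kofi–Vera: 1; Bao–Vera: 1; Vikram–Vera: 1; Sven–Vera: 1; Ursula–Vera: 1; Vera–Yael: 1; Vera–David: 1.
All other pairs contribute 0.
Summing the contributions gives betweenness(Mona) = 7.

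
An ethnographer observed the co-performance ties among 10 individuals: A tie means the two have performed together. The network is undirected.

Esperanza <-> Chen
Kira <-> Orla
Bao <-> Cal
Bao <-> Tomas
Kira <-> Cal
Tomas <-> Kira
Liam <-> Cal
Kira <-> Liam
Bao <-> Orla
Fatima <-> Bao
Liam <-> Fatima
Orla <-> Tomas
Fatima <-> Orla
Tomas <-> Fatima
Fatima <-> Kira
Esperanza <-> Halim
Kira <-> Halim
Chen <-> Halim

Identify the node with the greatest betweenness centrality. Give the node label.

Unnormalized betweenness of each node: Bao:4/3, Cal:3/2, Chen:0, Esperanza:0, Fatima:5/2, Halim:14, Kira:61/3, Liam:1/3, Orla:1, Tomas:1.
Kira has the largest value, 61/3, making it the main broker — the node through which the most shortest paths run.

Kira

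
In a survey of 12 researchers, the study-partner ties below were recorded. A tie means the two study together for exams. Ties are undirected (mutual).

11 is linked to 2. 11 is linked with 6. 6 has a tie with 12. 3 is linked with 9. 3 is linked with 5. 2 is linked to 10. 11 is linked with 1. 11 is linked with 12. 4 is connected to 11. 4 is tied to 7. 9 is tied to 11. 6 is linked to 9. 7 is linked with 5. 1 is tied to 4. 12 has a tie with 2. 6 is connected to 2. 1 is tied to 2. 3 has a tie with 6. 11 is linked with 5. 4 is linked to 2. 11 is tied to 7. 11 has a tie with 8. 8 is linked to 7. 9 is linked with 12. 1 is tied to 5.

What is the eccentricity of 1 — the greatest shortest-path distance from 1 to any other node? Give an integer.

2

Distances from 1: 2:1, 3:2, 4:1, 5:1, 6:2, 7:2, 8:2, 9:2, 10:2, 11:1, 12:2.
The largest is 2 (to 3, 7, 6, 8, 9, 12, and 10), so the eccentricity of 1 is 2.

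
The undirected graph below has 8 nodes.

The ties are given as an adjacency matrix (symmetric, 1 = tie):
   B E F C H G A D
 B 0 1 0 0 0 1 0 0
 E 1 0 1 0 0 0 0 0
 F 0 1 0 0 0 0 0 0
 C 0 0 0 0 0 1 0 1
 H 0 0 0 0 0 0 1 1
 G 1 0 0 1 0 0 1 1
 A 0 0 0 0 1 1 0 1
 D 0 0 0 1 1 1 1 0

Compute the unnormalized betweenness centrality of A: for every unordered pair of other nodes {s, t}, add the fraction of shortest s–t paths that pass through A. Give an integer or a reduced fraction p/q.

2

Pairs whose geodesics pass through A — B–H: 1/2; E–H: 1/2; F–H: 1/2; H–G: 1/2.
All other pairs contribute 0.
Summing the contributions gives betweenness(A) = 2.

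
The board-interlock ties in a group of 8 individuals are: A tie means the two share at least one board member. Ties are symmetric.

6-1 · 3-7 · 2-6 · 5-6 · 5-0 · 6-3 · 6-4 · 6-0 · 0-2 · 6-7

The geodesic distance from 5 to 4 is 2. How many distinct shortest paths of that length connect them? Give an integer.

The shortest distance is 2, and the only length-2 path is 5–6–4. So there is exactly 1 shortest path.

1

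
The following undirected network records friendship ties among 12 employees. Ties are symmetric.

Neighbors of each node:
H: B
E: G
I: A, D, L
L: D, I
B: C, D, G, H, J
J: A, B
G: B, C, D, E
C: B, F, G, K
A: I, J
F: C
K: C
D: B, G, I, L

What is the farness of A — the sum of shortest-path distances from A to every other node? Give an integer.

Distances from A: B:2, C:3, D:2, E:4, F:4, G:3, H:3, I:1, J:1, K:4, L:2.
Sum = 2 + 3 + 2 + 4 + 4 + 3 + 3 + 1 + 1 + 4 + 2 = 29.

29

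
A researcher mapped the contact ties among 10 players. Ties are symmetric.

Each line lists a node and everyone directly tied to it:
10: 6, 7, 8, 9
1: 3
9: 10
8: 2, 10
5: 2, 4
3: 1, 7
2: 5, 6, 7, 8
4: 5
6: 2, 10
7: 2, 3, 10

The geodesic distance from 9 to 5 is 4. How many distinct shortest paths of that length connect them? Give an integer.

The shortest distance is 4. The length-4 paths are: 9–10–6–2–5; 9–10–8–2–5; 9–10–7–2–5.
That gives 3 distinct shortest paths.

3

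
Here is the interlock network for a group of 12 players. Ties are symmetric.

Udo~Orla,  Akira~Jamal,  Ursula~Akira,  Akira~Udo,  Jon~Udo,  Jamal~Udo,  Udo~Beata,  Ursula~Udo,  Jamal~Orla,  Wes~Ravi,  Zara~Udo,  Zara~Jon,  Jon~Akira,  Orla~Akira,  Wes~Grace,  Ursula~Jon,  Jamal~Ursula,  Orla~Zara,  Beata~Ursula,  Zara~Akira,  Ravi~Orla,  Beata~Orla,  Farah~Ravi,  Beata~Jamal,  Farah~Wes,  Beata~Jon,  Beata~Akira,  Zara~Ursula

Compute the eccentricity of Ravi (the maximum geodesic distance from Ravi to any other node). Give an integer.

3

Distances from Ravi: Akira:2, Beata:2, Farah:1, Grace:2, Jamal:2, Jon:3, Orla:1, Udo:2, Ursula:3, Wes:1, Zara:2.
The largest is 3 (to Jon and Ursula), so the eccentricity of Ravi is 3.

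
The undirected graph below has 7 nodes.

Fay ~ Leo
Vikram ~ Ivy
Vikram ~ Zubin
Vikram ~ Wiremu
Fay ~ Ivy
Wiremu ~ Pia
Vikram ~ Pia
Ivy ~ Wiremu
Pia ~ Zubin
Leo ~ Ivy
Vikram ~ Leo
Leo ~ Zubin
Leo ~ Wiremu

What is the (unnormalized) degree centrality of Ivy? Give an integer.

Ivy is directly tied to Fay, Leo, Vikram, and Wiremu. That is 4 neighbors, so the degree of Ivy is 4.

4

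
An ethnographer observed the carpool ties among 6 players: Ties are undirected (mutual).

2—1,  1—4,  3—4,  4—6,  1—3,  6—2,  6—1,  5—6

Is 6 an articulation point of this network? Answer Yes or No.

Removing 6 leaves {1, 2, 3, and 4} with no path to {5}, so the network splits into 2 components. 6 is a cut vertex.

Yes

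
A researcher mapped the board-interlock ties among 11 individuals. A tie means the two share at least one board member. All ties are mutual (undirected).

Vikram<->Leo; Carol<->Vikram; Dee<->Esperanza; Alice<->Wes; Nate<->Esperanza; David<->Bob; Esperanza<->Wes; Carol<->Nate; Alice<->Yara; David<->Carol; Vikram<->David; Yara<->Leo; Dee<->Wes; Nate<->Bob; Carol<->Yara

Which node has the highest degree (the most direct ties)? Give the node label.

Degrees — Alice:2, Bob:2, Carol:4, David:3, Dee:2, Esperanza:3, Leo:2, Nate:3, Vikram:3, Wes:3, Yara:3.
The maximum is 4, attained only by Carol.

Carol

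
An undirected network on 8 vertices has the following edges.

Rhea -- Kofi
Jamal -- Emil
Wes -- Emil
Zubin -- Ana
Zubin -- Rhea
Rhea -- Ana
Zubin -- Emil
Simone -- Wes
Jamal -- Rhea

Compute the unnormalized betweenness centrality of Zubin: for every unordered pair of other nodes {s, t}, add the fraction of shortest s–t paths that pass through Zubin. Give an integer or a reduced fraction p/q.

6

Pairs whose geodesics pass through Zubin — Emil–Kofi: 1/2; Emil–Ana: 1; Emil–Rhea: 1/2; Simone–Kofi: 1/2; Simone–Ana: 1; Simone–Rhea: 1/2; Kofi–Wes: 1/2; Ana–Wes: 1; Rhea–Wes: 1/2.
All other pairs contribute 0.
Summing the contributions gives betweenness(Zubin) = 6.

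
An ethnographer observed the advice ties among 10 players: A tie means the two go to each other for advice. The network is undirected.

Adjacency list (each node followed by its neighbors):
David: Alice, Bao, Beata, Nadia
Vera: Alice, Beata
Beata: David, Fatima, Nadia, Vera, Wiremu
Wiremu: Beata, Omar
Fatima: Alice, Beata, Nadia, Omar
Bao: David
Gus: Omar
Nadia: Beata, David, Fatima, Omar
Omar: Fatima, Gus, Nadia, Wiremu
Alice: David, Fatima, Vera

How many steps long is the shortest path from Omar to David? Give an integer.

One shortest route is Omar – Nadia – David, which uses 2 edges, and Omar and David are not directly tied, so nothing shorter exists. So d(Omar,David) = 2.

2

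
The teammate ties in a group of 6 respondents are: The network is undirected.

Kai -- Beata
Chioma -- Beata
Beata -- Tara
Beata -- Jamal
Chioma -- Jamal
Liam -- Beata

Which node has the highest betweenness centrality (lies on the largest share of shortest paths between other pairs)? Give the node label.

Unnormalized betweenness of each node: Beata:9, Chioma:0, Jamal:0, Kai:0, Liam:0, Tara:0.
Beata has the largest value, 9, making it the main broker — the node through which the most shortest paths run.

Beata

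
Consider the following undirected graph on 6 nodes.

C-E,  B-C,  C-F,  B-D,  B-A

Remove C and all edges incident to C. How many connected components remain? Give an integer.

Without C, the remaining ties split the others into: {A, B, D}; {F}; {E}.
That's 3 separate components.

3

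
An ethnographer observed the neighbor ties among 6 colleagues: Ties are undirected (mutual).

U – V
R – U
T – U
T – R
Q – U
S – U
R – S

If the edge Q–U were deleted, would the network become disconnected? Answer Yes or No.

Yes

Without the Q–U edge there is no alternate route between Q and U, so the network disconnects. It is a bridge.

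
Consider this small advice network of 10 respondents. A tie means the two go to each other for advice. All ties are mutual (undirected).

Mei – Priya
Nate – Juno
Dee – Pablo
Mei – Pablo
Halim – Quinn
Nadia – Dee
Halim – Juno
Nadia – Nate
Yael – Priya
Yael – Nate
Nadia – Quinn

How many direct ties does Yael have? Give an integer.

Yael is directly tied to Nate and Priya. That is 2 neighbors, so the degree of Yael is 2.

2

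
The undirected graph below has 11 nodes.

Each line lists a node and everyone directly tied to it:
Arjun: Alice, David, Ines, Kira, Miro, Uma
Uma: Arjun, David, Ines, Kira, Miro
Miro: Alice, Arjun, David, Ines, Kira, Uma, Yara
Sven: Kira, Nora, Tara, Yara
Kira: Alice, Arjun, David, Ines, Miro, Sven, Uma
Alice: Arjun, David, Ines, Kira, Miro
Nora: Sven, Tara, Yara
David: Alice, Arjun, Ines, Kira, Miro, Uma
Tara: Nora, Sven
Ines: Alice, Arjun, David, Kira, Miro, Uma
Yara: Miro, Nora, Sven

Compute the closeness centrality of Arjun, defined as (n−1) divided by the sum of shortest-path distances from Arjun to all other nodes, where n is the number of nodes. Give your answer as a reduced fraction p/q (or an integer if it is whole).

5/8

Distances from Arjun: Alice:1, David:1, Ines:1, Kira:1, Miro:1, Nora:3, Sven:2, Tara:3, Uma:1, Yara:2. Sum = 16.
n = 11, so closeness = 10/16 = 5/8.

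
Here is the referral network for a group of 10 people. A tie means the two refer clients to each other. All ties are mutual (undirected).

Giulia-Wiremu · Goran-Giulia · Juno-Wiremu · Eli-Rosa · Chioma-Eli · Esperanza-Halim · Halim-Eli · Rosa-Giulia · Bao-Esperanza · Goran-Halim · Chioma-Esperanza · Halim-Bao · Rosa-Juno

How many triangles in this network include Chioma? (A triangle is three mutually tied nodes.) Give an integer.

Chioma's neighbors are Eli and Esperanza, but none of them are tied to each other, so no triangle contains Chioma.

0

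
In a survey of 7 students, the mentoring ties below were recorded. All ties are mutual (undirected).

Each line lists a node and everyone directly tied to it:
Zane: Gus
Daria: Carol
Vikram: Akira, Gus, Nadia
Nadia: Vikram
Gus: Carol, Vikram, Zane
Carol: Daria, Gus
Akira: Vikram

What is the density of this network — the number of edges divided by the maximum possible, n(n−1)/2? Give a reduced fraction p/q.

There are 6 edges and 7 nodes, so the maximum possible is C(7,2) = 21.
Density = 6/21 = 2/7.

2/7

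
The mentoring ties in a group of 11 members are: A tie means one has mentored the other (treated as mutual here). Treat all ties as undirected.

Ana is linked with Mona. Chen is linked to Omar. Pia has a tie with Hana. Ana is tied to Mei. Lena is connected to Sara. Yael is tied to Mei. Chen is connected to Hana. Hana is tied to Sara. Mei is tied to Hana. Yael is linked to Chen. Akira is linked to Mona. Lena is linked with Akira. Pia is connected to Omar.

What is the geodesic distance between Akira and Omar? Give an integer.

5

One shortest route is Akira – Lena – Sara – Hana – Pia – Omar, which uses 5 edges, and at distance 4 from Akira we only reach {Chen, Pia, Yael}, which does not include Omar. So d(Akira,Omar) = 5.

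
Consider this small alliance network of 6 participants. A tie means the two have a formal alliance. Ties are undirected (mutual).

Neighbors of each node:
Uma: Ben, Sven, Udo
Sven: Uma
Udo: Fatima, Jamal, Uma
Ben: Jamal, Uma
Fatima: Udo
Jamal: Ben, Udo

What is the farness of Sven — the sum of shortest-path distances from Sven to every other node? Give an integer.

11

Distances from Sven: Ben:2, Fatima:3, Jamal:3, Udo:2, Uma:1.
Sum = 2 + 3 + 3 + 2 + 1 = 11.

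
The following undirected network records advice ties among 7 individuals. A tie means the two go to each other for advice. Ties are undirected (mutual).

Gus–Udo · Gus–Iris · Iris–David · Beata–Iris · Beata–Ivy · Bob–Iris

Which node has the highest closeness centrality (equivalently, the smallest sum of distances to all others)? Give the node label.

Iris

Farness (sum of distances to all others) for each node — Beata:11, Bob:13, David:13, Gus:11, Iris:8, Ivy:16, Udo:16.
The smallest farness is 8, for Iris, so Iris has the highest closeness.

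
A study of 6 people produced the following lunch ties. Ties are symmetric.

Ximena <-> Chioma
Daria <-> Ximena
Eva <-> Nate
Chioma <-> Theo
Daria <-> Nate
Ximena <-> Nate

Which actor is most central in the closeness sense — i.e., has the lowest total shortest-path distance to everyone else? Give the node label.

Ximena

Farness (sum of distances to all others) for each node — Chioma:9, Daria:9, Eva:12, Nate:8, Theo:13, Ximena:7.
The smallest farness is 7, for Ximena, so Ximena has the highest closeness.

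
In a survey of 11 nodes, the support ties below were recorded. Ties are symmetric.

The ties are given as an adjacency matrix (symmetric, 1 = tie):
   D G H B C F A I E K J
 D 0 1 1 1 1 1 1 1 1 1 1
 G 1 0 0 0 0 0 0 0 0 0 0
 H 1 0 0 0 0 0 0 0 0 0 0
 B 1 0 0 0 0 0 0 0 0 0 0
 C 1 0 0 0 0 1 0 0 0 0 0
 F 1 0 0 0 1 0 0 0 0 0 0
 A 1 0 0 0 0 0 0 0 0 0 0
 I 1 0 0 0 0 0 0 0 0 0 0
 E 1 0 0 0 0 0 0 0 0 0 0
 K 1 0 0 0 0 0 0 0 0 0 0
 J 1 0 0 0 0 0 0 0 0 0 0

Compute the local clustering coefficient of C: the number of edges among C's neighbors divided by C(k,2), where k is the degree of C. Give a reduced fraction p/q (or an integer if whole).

1

C's neighbors: D and F (k = 2).
Possible neighbor pairs: C(2,2) = 1. Edges among them: D–F → e = 1.
Clustering(C) = 1/1.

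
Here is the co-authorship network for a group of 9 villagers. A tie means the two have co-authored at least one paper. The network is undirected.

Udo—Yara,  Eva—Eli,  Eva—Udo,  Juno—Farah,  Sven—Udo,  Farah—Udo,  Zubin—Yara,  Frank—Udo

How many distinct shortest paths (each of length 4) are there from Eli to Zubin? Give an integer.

1

The shortest distance is 4, and the only length-4 path is Eli–Eva–Udo–Yara–Zubin. So there is exactly 1 shortest path.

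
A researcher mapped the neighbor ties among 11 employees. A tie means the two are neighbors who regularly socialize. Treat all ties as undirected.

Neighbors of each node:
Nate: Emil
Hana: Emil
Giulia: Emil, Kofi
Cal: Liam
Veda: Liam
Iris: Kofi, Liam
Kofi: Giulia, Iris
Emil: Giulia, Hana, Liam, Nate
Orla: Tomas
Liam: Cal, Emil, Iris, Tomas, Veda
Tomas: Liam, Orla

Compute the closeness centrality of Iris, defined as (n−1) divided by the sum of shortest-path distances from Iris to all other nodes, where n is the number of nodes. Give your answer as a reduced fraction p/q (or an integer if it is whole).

10/21

Distances from Iris: Cal:2, Emil:2, Giulia:2, Hana:3, Kofi:1, Liam:1, Nate:3, Orla:3, Tomas:2, Veda:2. Sum = 21.
n = 11, so closeness = 10/21.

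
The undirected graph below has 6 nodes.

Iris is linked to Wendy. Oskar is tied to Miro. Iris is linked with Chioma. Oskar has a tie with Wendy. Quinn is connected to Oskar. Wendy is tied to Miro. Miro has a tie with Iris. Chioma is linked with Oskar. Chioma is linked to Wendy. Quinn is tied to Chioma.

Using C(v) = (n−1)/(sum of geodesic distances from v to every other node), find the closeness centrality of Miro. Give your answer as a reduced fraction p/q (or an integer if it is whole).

5/7

Distances from Miro: Chioma:2, Iris:1, Oskar:1, Quinn:2, Wendy:1. Sum = 7.
n = 6, so closeness = 5/7.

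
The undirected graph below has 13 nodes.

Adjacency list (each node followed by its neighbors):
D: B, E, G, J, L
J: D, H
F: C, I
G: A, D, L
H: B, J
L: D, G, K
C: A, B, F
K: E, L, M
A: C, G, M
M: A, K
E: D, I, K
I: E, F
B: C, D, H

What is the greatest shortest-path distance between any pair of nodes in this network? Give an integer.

4

Eccentricity of each node (its greatest distance to any other): A:3, B:3, C:3, D:3, E:3, F:4, G:3, H:4, I:4, J:4, K:4, L:4, M:4.
The maximum eccentricity is 4, realized for instance by the pair H–M via H – B – C – A – M. So the diameter is 4.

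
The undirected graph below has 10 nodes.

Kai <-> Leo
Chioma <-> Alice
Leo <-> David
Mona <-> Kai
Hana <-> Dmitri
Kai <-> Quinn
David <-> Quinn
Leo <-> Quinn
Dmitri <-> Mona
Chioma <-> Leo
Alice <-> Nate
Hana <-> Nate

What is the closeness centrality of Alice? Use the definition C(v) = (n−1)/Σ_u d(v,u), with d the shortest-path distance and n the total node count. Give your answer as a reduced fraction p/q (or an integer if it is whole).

Distances from Alice: Chioma:1, David:3, Dmitri:3, Hana:2, Kai:3, Leo:2, Mona:4, Nate:1, Quinn:3. Sum = 22.
n = 10, so closeness = 9/22.

9/22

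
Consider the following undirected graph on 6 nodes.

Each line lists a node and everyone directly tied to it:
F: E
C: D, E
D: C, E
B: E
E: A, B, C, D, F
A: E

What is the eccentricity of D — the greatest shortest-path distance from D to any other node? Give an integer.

2

Distances from D: A:2, B:2, C:1, E:1, F:2.
The largest is 2 (to A, F, and B), so the eccentricity of D is 2.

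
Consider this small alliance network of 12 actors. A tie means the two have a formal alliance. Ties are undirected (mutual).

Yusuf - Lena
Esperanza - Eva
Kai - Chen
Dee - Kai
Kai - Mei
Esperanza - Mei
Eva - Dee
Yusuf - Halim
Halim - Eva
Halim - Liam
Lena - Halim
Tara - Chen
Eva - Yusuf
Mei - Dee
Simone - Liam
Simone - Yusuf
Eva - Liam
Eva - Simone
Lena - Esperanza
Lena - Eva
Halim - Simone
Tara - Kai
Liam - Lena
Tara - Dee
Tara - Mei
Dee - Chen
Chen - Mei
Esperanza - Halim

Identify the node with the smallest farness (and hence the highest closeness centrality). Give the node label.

Eva

Farness (sum of distances to all others) for each node — Chen:23, Dee:17, Esperanza:18, Eva:15, Halim:19, Kai:23, Lena:20, Liam:22, Mei:20, Simone:22, Tara:23, Yusuf:22.
The smallest farness is 15, for Eva, so Eva has the highest closeness.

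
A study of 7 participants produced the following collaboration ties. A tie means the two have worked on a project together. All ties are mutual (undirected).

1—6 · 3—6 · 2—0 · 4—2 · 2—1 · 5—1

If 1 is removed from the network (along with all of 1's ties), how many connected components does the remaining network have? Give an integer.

3

Without 1, the remaining ties split the others into: {0, 2, 4}; {3, 6}; {5}.
That's 3 separate components.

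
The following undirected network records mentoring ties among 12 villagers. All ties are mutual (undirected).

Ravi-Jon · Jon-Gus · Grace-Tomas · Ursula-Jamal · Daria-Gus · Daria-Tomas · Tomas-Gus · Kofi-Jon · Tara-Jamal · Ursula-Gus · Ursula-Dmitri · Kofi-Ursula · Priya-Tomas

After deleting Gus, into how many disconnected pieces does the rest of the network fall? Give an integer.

Without Gus, the remaining ties split the others into: {Dmitri, Jamal, Jon, Kofi, Ravi, Tara, Ursula}; {Daria, Grace, Priya, Tomas}.
That's 2 separate components.

2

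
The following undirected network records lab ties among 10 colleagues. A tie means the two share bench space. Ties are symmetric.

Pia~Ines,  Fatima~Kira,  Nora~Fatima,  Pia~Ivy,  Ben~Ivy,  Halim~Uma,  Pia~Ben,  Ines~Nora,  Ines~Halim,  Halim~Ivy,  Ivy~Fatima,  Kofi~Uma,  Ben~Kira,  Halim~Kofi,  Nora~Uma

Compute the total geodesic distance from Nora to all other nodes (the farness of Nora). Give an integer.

16

Distances from Nora: Ben:3, Fatima:1, Halim:2, Ines:1, Ivy:2, Kira:2, Kofi:2, Pia:2, Uma:1.
Sum = 3 + 1 + 2 + 1 + 2 + 2 + 2 + 2 + 1 = 16.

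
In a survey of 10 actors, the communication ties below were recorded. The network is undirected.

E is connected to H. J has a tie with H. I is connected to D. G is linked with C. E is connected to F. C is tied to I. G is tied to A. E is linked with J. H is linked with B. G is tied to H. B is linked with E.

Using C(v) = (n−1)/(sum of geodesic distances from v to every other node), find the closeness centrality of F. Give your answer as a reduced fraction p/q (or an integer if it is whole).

Distances from F: A:4, B:2, C:4, D:6, E:1, G:3, H:2, I:5, J:2. Sum = 29.
n = 10, so closeness = 9/29.

9/29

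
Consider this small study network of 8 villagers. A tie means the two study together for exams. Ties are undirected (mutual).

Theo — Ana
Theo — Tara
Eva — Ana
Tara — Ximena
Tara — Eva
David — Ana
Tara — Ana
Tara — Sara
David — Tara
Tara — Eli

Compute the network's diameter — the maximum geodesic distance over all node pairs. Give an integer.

Eccentricity of each node (its greatest distance to any other): Ana:2, David:2, Eli:2, Eva:2, Sara:2, Tara:1, Theo:2, Ximena:2.
The maximum eccentricity is 2, realized for instance by the pair Theo–Ximena via Theo – Tara – Ximena. So the diameter is 2.

2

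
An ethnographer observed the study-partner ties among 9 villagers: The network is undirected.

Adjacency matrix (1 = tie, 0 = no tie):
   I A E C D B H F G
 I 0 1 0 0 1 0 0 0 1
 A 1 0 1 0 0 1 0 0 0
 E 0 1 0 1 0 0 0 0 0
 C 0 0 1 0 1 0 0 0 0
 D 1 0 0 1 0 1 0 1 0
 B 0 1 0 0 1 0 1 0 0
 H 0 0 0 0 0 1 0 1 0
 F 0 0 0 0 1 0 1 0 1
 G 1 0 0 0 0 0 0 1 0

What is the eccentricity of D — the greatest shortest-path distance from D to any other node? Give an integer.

Distances from D: A:2, B:1, C:1, E:2, F:1, G:2, H:2, I:1.
The largest is 2 (to G, A, E, and H), so the eccentricity of D is 2.

2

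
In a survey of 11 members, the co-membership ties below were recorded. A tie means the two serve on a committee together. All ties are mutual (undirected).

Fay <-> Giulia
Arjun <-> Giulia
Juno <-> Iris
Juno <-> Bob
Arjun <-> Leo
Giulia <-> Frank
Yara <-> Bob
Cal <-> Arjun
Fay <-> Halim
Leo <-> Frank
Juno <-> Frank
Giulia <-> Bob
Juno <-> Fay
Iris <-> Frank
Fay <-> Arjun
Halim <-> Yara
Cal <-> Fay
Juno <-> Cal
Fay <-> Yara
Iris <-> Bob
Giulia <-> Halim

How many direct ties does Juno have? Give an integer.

5

Juno is directly tied to Bob, Cal, Fay, Frank, and Iris. That is 5 neighbors, so the degree of Juno is 5.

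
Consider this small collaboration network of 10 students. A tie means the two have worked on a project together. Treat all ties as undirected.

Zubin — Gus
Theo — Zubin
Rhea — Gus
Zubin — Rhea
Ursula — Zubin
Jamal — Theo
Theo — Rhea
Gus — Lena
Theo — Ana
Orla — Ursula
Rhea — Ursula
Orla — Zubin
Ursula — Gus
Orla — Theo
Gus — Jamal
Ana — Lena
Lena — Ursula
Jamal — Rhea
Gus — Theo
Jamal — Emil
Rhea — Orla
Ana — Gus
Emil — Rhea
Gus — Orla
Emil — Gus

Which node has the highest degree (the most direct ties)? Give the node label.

Gus

Degrees — Ana:3, Emil:3, Gus:9, Jamal:4, Lena:3, Orla:5, Rhea:7, Theo:6, Ursula:5, Zubin:5.
The maximum is 9, attained only by Gus.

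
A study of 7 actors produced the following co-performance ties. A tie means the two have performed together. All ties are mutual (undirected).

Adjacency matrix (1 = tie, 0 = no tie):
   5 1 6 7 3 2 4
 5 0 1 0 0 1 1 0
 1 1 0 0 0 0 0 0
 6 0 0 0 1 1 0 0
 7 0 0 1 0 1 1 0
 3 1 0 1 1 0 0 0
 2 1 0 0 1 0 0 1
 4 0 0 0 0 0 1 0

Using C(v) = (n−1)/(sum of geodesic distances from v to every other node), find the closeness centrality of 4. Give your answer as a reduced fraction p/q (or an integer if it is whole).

3/7

Distances from 4: 1:3, 2:1, 3:3, 5:2, 6:3, 7:2. Sum = 14.
n = 7, so closeness = 6/14 = 3/7.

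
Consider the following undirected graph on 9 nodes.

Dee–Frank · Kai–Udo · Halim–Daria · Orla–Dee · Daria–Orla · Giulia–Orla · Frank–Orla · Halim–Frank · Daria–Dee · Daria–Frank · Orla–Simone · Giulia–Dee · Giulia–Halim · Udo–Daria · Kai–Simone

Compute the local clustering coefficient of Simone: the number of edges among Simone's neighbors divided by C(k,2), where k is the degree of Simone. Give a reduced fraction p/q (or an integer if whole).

Simone's neighbors: Kai and Orla (k = 2).
Possible neighbor pairs: C(2,2) = 1. Edges among them: none → e = 0.
Clustering(Simone) = 0/1.

0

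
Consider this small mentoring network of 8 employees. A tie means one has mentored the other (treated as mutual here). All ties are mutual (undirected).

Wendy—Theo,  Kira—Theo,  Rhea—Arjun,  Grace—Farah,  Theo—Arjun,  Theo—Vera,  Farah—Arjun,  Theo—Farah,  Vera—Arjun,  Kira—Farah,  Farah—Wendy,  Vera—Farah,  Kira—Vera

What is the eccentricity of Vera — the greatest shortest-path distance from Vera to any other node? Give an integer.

2

Distances from Vera: Arjun:1, Farah:1, Grace:2, Kira:1, Rhea:2, Theo:1, Wendy:2.
The largest is 2 (to Rhea, Wendy, and Grace), so the eccentricity of Vera is 2.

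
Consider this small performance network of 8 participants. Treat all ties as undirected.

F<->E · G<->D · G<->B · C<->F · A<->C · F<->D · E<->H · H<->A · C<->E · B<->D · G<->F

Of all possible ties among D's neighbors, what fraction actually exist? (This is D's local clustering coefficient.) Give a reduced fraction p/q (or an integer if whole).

2/3

D's neighbors: B, F, and G (k = 3).
Possible neighbor pairs: C(3,2) = 3. Edges among them: B–G, F–G → e = 2.
Clustering(D) = 2/3.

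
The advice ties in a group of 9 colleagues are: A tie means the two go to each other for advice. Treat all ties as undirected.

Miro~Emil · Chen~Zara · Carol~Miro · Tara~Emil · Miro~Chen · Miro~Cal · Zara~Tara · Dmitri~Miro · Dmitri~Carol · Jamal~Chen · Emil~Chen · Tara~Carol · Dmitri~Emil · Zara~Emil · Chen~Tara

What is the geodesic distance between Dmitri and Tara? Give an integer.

One shortest route is Dmitri – Carol – Tara, which uses 2 edges, and Dmitri and Tara are not directly tied, so nothing shorter exists. So d(Dmitri,Tara) = 2.

2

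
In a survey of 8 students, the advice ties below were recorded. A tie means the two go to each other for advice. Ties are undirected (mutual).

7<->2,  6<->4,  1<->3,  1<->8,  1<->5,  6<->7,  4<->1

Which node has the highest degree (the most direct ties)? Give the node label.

Degrees — 1:4, 2:1, 3:1, 4:2, 5:1, 6:2, 7:2, 8:1.
The maximum is 4, attained only by 1.

1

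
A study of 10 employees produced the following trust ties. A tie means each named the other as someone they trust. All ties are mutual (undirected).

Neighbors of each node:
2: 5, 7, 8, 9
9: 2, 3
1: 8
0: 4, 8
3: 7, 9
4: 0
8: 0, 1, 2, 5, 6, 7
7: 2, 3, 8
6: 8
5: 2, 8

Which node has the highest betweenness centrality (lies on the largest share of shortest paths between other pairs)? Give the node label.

Unnormalized betweenness of each node: 0:8, 1:0, 2:23/3, 3:1/2, 4:0, 5:0, 6:0, 7:37/6, 8:155/6, 9:5/6.
8 has the largest value, 155/6, making it the main broker — the node through which the most shortest paths run.

8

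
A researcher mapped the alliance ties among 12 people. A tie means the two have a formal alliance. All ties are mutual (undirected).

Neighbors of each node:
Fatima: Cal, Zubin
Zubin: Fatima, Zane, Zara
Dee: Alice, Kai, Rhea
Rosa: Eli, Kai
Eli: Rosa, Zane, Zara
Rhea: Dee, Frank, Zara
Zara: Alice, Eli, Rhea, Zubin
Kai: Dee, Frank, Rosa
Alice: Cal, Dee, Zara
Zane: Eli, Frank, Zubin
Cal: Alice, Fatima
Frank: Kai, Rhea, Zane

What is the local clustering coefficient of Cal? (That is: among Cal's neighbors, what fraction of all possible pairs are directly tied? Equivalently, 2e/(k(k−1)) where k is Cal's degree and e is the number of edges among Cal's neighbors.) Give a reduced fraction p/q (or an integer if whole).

Cal's neighbors: Alice and Fatima (k = 2).
Possible neighbor pairs: C(2,2) = 1. Edges among them: none → e = 0.
Clustering(Cal) = 0/1.

0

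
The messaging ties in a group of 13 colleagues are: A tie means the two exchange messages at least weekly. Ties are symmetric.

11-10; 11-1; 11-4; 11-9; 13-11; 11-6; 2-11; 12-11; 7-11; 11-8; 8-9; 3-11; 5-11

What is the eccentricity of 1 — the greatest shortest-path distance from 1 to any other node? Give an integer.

Distances from 1: 2:2, 3:2, 4:2, 5:2, 6:2, 7:2, 8:2, 9:2, 10:2, 11:1, 12:2, 13:2.
The largest is 2 (to 12, 2, 3, 8, 6, 10, 13, 9, 7, 4, and 5), so the eccentricity of 1 is 2.

2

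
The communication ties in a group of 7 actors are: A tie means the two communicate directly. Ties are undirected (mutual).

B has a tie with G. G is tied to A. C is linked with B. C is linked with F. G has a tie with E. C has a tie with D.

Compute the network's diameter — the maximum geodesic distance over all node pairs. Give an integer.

Eccentricity of each node (its greatest distance to any other): A:4, B:2, C:3, D:4, E:4, F:4, G:3.
The maximum eccentricity is 4, realized for instance by the pair E–F via E – G – B – C – F. So the diameter is 4.

4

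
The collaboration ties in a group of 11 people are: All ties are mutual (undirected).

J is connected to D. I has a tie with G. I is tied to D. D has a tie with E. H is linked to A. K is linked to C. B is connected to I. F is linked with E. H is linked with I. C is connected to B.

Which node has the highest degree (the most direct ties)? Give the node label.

I

Degrees — A:1, B:2, C:2, D:3, E:2, F:1, G:1, H:2, I:4, J:1, K:1.
The maximum is 4, attained only by I.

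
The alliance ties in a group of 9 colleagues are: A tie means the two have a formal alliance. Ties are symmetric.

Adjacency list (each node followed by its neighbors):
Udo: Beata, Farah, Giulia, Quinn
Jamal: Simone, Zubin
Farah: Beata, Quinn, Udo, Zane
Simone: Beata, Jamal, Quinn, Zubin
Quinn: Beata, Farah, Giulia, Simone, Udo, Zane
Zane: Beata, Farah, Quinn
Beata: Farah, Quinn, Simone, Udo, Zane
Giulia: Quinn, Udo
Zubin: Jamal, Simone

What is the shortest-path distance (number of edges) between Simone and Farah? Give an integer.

One shortest route is Simone – Quinn – Farah, which uses 2 edges, and Simone and Farah are not directly tied, so nothing shorter exists. So d(Simone,Farah) = 2.

2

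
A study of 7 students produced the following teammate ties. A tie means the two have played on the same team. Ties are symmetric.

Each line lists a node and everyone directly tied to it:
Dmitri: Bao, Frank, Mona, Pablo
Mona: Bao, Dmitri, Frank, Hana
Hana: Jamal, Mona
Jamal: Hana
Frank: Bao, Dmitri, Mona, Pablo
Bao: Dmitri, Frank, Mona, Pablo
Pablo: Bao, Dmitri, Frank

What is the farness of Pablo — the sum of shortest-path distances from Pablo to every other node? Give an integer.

Distances from Pablo: Bao:1, Dmitri:1, Frank:1, Hana:3, Jamal:4, Mona:2.
Sum = 1 + 1 + 1 + 3 + 4 + 2 = 12.

12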